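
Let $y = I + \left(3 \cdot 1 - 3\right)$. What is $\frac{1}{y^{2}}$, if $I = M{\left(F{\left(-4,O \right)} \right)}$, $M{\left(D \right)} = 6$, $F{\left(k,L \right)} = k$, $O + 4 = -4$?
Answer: $\frac{1}{36} \approx 0.027778$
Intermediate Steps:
$O = -8$ ($O = -4 - 4 = -8$)
$I = 6$
$y = 6$ ($y = 6 + \left(3 \cdot 1 - 3\right) = 6 + \left(3 - 3\right) = 6 + 0 = 6$)
$\frac{1}{y^{2}} = \frac{1}{6^{2}} = \frac{1}{36}$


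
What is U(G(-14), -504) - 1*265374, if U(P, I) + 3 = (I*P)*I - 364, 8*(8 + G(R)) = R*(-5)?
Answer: -75229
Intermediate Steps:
G(R) = -8 - 5*R/8 (G(R) = -8 + (R*(-5))/8 = -8 + (-5*R)/8 = -8 - 5*R/8)
U(P, I) = -367 + P*I**2 (U(P, I) = -3 + ((I*P)*I - 364) = -3 + (P*I**2 - 364) = -3 + (-364 + P*I**2) = -367 + P*I**2)
U(G(-14), -504) - 1*265374 = (-367 + (-8 - 5/8*(-14))*(-504)**2) - 1*265374 = (-367 + (-8 + 35/4)*254016) - 265374 = (-367 + (3/4)*254016) - 265374 = (-367 + 190512) - 265374 = 190145 - 265374 = -75229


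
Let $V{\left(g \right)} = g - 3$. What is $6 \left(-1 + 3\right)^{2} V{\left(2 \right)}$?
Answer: $-24$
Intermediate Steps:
$V{\left(g \right)} = -3 + g$
$6 \left(-1 + 3\right)^{2} V{\left(2 \right)} = 6 \left(-1 + 3\right)^{2} \left(-3 + 2\right) = 6 \cdot 2^{2} \left(-1\right) = 6 \cdot 4 \left(-1\right) = 24 \left(-1\right) = -24$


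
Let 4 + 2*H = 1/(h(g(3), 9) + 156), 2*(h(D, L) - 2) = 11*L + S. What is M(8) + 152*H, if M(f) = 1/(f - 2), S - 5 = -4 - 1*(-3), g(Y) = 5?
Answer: -762925/2514 ≈ -303.47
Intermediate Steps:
S = 4 (S = 5 + (-4 - 1*(-3)) = 5 + (-4 + 3) = 5 - 1 = 4)
h(D, L) = 4 + 11*L/2 (h(D, L) = 2 + (11*L + 4)/2 = 2 + (4 + 11*L)/2 = 2 + (2 + 11*L/2) = 4 + 11*L/2)
H = -837/419 (H = -2 + 1/(2*((4 + (11/2)*9) + 156)) = -2 + 1/(2*((4 + 99/2) + 156)) = -2 + 1/(2*(107/2 + 156)) = -2 + 1/(2*(419/2)) = -2 + (½)*(2/419) = -2 + 1/419 = -837/419 ≈ -1.9976)
M(f) = 1/(-2 + f)
M(8) + 152*H = 1/(-2 + 8) + 152*(-837/419) = 1/6 - 127224/419 = ⅙ - 127224/419 = -762925/2514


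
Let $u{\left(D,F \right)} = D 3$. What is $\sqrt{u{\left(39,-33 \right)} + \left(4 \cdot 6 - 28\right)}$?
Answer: $\sqrt{113} \approx 10.63$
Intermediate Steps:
$u{\left(D,F \right)} = 3 D$
$\sqrt{u{\left(39,-33 \right)} + \left(4 \cdot 6 - 28\right)} = \sqrt{3 \cdot 39 + \left(4 \cdot 6 - 28\right)} = \sqrt{117 + \left(24 - 28\right)} = \sqrt{117 - 4} = \sqrt{113}$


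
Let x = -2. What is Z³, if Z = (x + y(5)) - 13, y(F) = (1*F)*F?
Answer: 1000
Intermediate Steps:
y(F) = F² (y(F) = F*F = F²)
Z = 10 (Z = (-2 + 5²) - 13 = (-2 + 25) - 13 = 23 - 13 = 10)
Z³ = 10³ = 1000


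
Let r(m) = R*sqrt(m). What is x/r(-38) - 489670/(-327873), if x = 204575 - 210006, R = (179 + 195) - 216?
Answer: 489670/327873 + 5431*I*sqrt(38)/6004 ≈ 1.4935 + 5.5761*I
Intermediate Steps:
R = 158 (R = 374 - 216 = 158)
r(m) = 158*sqrt(m)
x = -5431
x/r(-38) - 489670/(-327873) = -5431*(-I*sqrt(38)/6004) - 489670/(-327873) = -5431*(-I*sqrt(38)/6004) - 489670*(-1/327873) = -5431*(-I*sqrt(38)/6004) + 489670/327873 = -(-5431)*I*sqrt(38)/6004 + 489670/327873 = 5431*I*sqrt(38)/6004 + 489670/327873 = 489670/327873 + 5431*I*sqrt(38)/6004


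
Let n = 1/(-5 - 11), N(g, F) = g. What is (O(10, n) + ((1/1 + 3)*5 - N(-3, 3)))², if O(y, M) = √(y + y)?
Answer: 549 + 92*√5 ≈ 754.72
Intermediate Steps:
n = -1/16 (n = 1/(-16) = -1/16 ≈ -0.062500)
O(y, M) = √2*√y (O(y, M) = √(2*y) = √2*√y)
(O(10, n) + ((1/1 + 3)*5 - N(-3, 3)))² = (√2*√10 + ((1/1 + 3)*5 - 1*(-3)))² = (2*√5 + ((1 + 3)*5 + 3))² = (2*√5 + (4*5 + 3))² = (2*√5 + (20 + 3))² = (2*√5 + 23)² = (23 + 2*√5)²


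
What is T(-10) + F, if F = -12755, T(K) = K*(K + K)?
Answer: -12555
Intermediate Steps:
T(K) = 2*K² (T(K) = K*(2*K) = 2*K²)
T(-10) + F = 2*(-10)² - 12755 = 2*100 - 12755 = 200 - 12755 = -12555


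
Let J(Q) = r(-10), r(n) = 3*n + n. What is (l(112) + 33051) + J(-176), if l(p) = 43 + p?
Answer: 33166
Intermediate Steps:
r(n) = 4*n
J(Q) = -40 (J(Q) = 4*(-10) = -40)
(l(112) + 33051) + J(-176) = ((43 + 112) + 33051) - 40 = (155 + 33051) - 40 = 33206 - 40 = 33166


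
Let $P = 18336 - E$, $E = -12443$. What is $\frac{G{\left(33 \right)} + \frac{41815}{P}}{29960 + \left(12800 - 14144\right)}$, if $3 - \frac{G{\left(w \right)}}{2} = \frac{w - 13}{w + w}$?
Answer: $\frac{6858557}{29065471512} \approx 0.00023597$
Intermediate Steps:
$P = 30779$ ($P = 18336 - -12443 = 18336 + 12443 = 30779$)
$G{\left(w \right)} = 6 - \frac{-13 + w}{w}$ ($G{\left(w \right)} = 6 - 2 \frac{w - 13}{w + w} = 6 - 2 \frac{-13 + w}{2 w} = 6 - \frac{-13 + w}{w}$)
$\frac{G{\left(33 \right)} + \frac{41815}{P}}{29960 + \left(12800 - 14144\right)} = \frac{\left(5 + \frac{13}{33}\right) + \frac{41815}{30779}}{29960 + \left(12800 - 14144\right)} = \frac{\left(5 + 13 \cdot \frac{1}{33}\right) + 41815 \cdot \frac{1}{30779}}{29960 + \left(12800 - 14144\right)} = \frac{\left(5 + \frac{13}{33}\right) + \frac{41815}{30779}}{29960 - 1344} = \frac{\frac{178}{33} + \frac{41815}{30779}}{28616} = \frac{6858557}{1015707} \cdot \frac{1}{28616} = \frac{6858557}{29065471512}$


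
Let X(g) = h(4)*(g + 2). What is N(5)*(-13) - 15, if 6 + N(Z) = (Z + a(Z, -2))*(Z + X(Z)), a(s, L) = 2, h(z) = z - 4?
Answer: -392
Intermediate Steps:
h(z) = -4 + z
X(g) = 0 (X(g) = (-4 + 4)*(g + 2) = 0*(2 + g) = 0)
N(Z) = -6 + Z*(2 + Z) (N(Z) = -6 + (Z + 2)*(Z + 0) = -6 + (2 + Z)*Z = -6 + Z*(2 + Z))
N(5)*(-13) - 15 = (-6 + 5² + 2*5)*(-13) - 15 = (-6 + 25 + 10)*(-13) - 15 = 29*(-13) - 15 = -377 - 15 = -392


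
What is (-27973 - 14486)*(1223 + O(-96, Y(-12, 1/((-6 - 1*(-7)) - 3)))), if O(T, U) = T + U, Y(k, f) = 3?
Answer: -47978670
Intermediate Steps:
(-27973 - 14486)*(1223 + O(-96, Y(-12, 1/((-6 - 1*(-7)) - 3)))) = (-27973 - 14486)*(1223 + (-96 + 3)) = -42459*(1223 - 93) = -42459*1130 = -47978670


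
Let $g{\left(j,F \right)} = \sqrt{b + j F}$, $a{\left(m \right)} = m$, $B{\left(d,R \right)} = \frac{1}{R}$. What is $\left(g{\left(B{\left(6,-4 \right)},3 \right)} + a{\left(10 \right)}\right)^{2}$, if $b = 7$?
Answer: $\frac{625}{4} \approx 156.25$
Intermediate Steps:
$g{\left(j,F \right)} = \sqrt{7 + F j}$ ($g{\left(j,F \right)} = \sqrt{7 + j F} = \sqrt{7 + F j}$)
$\left(g{\left(B{\left(6,-4 \right)},3 \right)} + a{\left(10 \right)}\right)^{2} = \left(\sqrt{7 + \frac{3}{-4}} + 10\right)^{2} = \left(\sqrt{7 + 3 \left(- \frac{1}{4}\right)} + 10\right)^{2} = \left(\sqrt{7 - \frac{3}{4}} + 10\right)^{2} = \left(\sqrt{\frac{25}{4}} + 10\right)^{2} = \left(\frac{5}{2} + 10\right)^{2} = \left(\frac{25}{2}\right)^{2} = \frac{625}{4}$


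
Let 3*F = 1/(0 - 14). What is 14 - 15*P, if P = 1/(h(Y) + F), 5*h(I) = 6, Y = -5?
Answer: 308/247 ≈ 1.2470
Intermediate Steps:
h(I) = 6/5 (h(I) = (1/5)*6 = 6/5)
F = -1/42 (F = 1/(3*(0 - 14)) = (1/3)/(-14) = (1/3)*(-1/14) = -1/42 ≈ -0.023810)
P = 210/247 (P = 1/(6/5 - 1/42) = 1/(247/210) = 210/247 ≈ 0.85020)
14 - 15*P = 14 - 15*210/247 = 14 - 3150/247 = 308/247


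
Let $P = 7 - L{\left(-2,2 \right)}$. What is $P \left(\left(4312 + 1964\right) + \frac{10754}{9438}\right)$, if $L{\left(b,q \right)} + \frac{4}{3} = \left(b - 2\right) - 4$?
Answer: $\frac{1451469229}{14157} \approx 1.0253 \cdot 10^{5}$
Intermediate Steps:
$L{\left(b,q \right)} = - \frac{22}{3} + b$ ($L{\left(b,q \right)} = - \frac{4}{3} + \left(\left(b - 2\right) - 4\right) = - \frac{4}{3} + \left(\left(-2 + b\right) - 4\right) = - \frac{4}{3} + \left(-6 + b\right) = - \frac{22}{3} + b$)
$P = \frac{49}{3}$ ($P = 7 - \left(- \frac{22}{3} - 2\right) = 7 - - \frac{28}{3} = 7 + \frac{28}{3} = \frac{49}{3} \approx 16.333$)
$P \left(\left(4312 + 1964\right) + \frac{10754}{9438}\right) = \frac{49 \left(\left(4312 + 1964\right) + \frac{10754}{9438}\right)}{3} = \frac{49 \left(6276 + 10754 \cdot \frac{1}{9438}\right)}{3} = \frac{49 \left(6276 + \frac{5377}{4719}\right)}{3} = \frac{49}{3} \cdot \frac{29621821}{4719} = \frac{1451469229}{14157}$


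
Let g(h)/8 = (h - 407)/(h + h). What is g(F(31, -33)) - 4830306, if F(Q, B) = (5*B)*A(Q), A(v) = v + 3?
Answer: -1231726936/255 ≈ -4.8303e+6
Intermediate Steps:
A(v) = 3 + v
F(Q, B) = 5*B*(3 + Q) (F(Q, B) = (5*B)*(3 + Q) = 5*B*(3 + Q))
g(h) = 4*(-407 + h)/h (g(h) = 8*((h - 407)/(h + h)) = 8*((-407 + h)/((2*h))) = 8*((-407 + h)*(1/(2*h))) = 8*((-407 + h)/(2*h)) = 4*(-407 + h)/h)
g(F(31, -33)) - 4830306 = (4 - 1628*(-1/(165*(3 + 31)))) - 4830306 = (4 - 1628/(5*(-33)*34)) - 4830306 = (4 - 1628/(-5610)) - 4830306 = (4 - 1628*(-1/5610)) - 4830306 = (4 + 74/255) - 4830306 = 1094/255 - 4830306 = -1231726936/255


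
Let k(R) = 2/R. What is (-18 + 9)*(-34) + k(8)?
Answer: 1225/4 ≈ 306.25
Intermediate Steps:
(-18 + 9)*(-34) + k(8) = (-18 + 9)*(-34) + 2/8 = -9*(-34) + 2*(⅛) = 306 + ¼ = 1225/4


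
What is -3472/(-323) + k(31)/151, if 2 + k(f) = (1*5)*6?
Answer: 533316/48773 ≈ 10.935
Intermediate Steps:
k(f) = 28 (k(f) = -2 + (1*5)*6 = -2 + 5*6 = -2 + 30 = 28)
-3472/(-323) + k(31)/151 = -3472/(-323) + 28/151 = -3472*(-1/323) + 28*(1/151) = 3472/323 + 28/151 = 533316/48773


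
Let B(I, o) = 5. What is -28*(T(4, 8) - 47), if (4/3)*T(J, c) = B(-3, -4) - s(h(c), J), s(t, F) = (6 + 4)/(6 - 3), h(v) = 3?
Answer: 1281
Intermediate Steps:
s(t, F) = 10/3
T(J, c) = 5/4 (T(J, c) = 3*(5 - 1*10/3)/4 = 3*(5 - 10/3)/4 = (¾)*(5/3) = 5/4)
-28*(T(4, 8) - 47) = -28*(5/4 - 47) = -28*(-183/4) = 1281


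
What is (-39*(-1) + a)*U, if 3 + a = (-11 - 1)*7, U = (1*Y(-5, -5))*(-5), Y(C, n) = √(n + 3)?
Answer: 240*I*√2 ≈ 339.41*I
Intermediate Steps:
Y(C, n) = √(3 + n)
U = -5*I*√2 (U = (1*√(3 - 5))*(-5) = (1*√(-2))*(-5) = (1*(I*√2))*(-5) = (I*√2)*(-5) = -5*I*√2 ≈ -7.0711*I)
a = -87 (a = -3 + (-11 - 1)*7 = -3 - 12*7 = -3 - 84 = -87)
(-39*(-1) + a)*U = (-39*(-1) - 87)*(-5*I*√2) = (39 - 87)*(-5*I*√2) = -(-240)*I*√2 = 240*I*√2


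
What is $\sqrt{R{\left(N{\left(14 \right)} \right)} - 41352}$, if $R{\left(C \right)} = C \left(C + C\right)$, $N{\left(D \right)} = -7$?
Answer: $i \sqrt{41254} \approx 203.11 i$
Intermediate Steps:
$R{\left(C \right)} = 2 C^{2}$ ($R{\left(C \right)} = C 2 C = 2 C^{2}$)
$\sqrt{R{\left(N{\left(14 \right)} \right)} - 41352} = \sqrt{2 \left(-7\right)^{2} - 41352} = \sqrt{2 \cdot 49 - 41352} = \sqrt{98 - 41352} = \sqrt{-41254} = i \sqrt{41254}$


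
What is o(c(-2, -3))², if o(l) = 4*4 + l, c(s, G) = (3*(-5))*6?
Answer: 5476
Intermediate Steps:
c(s, G) = -90 (c(s, G) = -15*6 = -90)
o(l) = 16 + l
o(c(-2, -3))² = (16 - 90)² = (-74)² = 5476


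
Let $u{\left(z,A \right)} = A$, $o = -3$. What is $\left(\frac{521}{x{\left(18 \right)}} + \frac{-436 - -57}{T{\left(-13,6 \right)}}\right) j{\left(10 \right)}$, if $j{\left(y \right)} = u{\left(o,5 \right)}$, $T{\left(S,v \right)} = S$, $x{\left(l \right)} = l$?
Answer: $\frac{67975}{234} \approx 290.49$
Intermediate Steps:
$j{\left(y \right)} = 5$
$\left(\frac{521}{x{\left(18 \right)}} + \frac{-436 - -57}{T{\left(-13,6 \right)}}\right) j{\left(10 \right)} = \left(\frac{521}{18} + \frac{-436 - -57}{-13}\right) 5 = \left(521 \cdot \frac{1}{18} + \left(-436 + 57\right) \left(- \frac{1}{13}\right)\right) 5 = \left(\frac{521}{18} - - \frac{379}{13}\right) 5 = \left(\frac{521}{18} + \frac{379}{13}\right) 5 = \frac{13595}{234} \cdot 5 = \frac{67975}{234}$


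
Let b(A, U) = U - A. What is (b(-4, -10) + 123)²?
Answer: 13689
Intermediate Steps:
(b(-4, -10) + 123)² = ((-10 - 1*(-4)) + 123)² = ((-10 + 4) + 123)² = (-6 + 123)² = 117² = 13689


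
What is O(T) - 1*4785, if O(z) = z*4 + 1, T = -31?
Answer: -4908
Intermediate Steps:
O(z) = 1 + 4*z (O(z) = 4*z + 1 = 1 + 4*z)
O(T) - 1*4785 = (1 + 4*(-31)) - 1*4785 = (1 - 124) - 4785 = -123 - 4785 = -4908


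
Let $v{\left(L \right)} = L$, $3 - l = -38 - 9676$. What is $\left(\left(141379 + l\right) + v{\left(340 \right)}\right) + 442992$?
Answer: $594428$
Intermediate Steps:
$l = 9717$ ($l = 3 - \left(-38 - 9676\right) = 3 - -9714 = 3 + 9714 = 9717$)
$\left(\left(141379 + l\right) + v{\left(340 \right)}\right) + 442992 = \left(\left(141379 + 9717\right) + 340\right) + 442992 = \left(151096 + 340\right) + 442992 = 151436 + 442992 = 594428$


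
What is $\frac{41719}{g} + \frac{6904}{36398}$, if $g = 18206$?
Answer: $\frac{822091193}{331330994} \approx 2.4812$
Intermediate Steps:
$\frac{41719}{g} + \frac{6904}{36398} = \frac{41719}{18206} + \frac{6904}{36398} = 41719 \cdot \frac{1}{18206} + 6904 \cdot \frac{1}{36398} = \frac{41719}{18206} + \frac{3452}{18199} = \frac{822091193}{331330994}$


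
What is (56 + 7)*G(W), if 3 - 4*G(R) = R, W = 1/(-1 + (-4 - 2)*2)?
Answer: 630/13 ≈ 48.462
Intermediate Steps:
W = -1/13 (W = 1/(-1 - 6*2) = 1/(-1 - 12) = 1/(-13) = -1/13 ≈ -0.076923)
G(R) = 3/4 - R/4
(56 + 7)*G(W) = (56 + 7)*(3/4 - 1/4*(-1/13)) = 63*(3/4 + 1/52) = 63*(10/13) = 630/13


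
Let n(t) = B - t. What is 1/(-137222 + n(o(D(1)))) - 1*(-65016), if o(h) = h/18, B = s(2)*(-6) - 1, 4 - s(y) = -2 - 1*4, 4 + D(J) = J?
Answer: 53553484146/823697 ≈ 65016.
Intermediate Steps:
D(J) = -4 + J
s(y) = 10 (s(y) = 4 - (-2 - 1*4) = 4 - (-2 - 4) = 4 - 1*(-6) = 4 + 6 = 10)
B = -61 (B = 10*(-6) - 1 = -60 - 1 = -61)
o(h) = h/18 (o(h) = h*(1/18) = h/18)
n(t) = -61 - t
1/(-137222 + n(o(D(1)))) - 1*(-65016) = 1/(-137222 + (-61 - (-4 + 1)/18)) - 1*(-65016) = 1/(-137222 + (-61 - (-3)/18)) + 65016 = 1/(-137222 + (-61 - 1*(-⅙))) + 65016 = 1/(-137222 + (-61 + ⅙)) + 65016 = 1/(-137222 - 365/6) + 65016 = 1/(-823697/6) + 65016 = -6/823697 + 65016 = 53553484146/823697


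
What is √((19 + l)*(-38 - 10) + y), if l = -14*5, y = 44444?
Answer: 2*√11723 ≈ 216.55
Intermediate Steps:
l = -70
√((19 + l)*(-38 - 10) + y) = √((19 - 70)*(-38 - 10) + 44444) = √(-51*(-48) + 44444) = √(2448 + 44444) = √46892 = 2*√11723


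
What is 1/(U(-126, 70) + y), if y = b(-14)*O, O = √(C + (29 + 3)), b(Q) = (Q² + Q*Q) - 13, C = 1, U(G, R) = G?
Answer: 42/1574759 + 379*√33/4724277 ≈ 0.00048752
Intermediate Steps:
b(Q) = -13 + 2*Q² (b(Q) = (Q² + Q²) - 13 = 2*Q² - 13 = -13 + 2*Q²)
O = √33 (O = √(1 + (29 + 3)) = √(1 + 32) = √33 ≈ 5.7446)
y = 379*√33 (y = (-13 + 2*(-14)²)*√33 = (-13 + 2*196)*√33 = (-13 + 392)*√33 = 379*√33 ≈ 2177.2)
1/(U(-126, 70) + y) = 1/(-126 + 379*√33)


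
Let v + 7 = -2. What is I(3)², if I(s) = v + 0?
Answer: 81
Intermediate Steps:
v = -9 (v = -7 - 2 = -9)
I(s) = -9 (I(s) = -9 + 0 = -9)
I(3)² = (-9)² = 81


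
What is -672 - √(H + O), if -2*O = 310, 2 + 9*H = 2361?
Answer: -672 - 2*√241/3 ≈ -682.35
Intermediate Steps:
H = 2359/9 (H = -2/9 + (⅑)*2361 = -2/9 + 787/3 = 2359/9 ≈ 262.11)
O = -155 (O = -½*310 = -155)
-672 - √(H + O) = -672 - √(2359/9 - 155) = -672 - √(964/9) = -672 - 2*√241/3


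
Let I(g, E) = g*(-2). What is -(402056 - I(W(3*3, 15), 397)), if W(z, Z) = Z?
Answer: -402086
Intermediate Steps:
I(g, E) = -2*g
-(402056 - I(W(3*3, 15), 397)) = -(402056 - (-2)*15) = -(402056 - 1*(-30)) = -(402056 + 30) = -1*402086 = -402086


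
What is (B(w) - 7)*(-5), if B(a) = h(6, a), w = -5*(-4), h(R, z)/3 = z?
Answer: -265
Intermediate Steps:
h(R, z) = 3*z
w = 20
B(a) = 3*a
(B(w) - 7)*(-5) = (3*20 - 7)*(-5) = (60 - 7)*(-5) = 53*(-5) = -265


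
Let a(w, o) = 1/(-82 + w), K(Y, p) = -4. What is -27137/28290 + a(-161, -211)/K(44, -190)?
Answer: -4391479/4582980 ≈ -0.95821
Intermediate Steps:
-27137/28290 + a(-161, -211)/K(44, -190) = -27137/28290 + 1/(-82 - 161*(-4)) = -27137*1/28290 - 1/4/(-243) = -27137/28290 - 1/243*(-1/4) = -27137/28290 + 1/972 = -4391479/4582980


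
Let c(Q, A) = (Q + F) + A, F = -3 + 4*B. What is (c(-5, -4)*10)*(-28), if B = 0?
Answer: 3360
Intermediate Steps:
F = -3 (F = -3 + 4*0 = -3 + 0 = -3)
c(Q, A) = -3 + A + Q (c(Q, A) = (Q - 3) + A = (-3 + Q) + A = -3 + A + Q)
(c(-5, -4)*10)*(-28) = ((-3 - 4 - 5)*10)*(-28) = -12*10*(-28) = -120*(-28) = 3360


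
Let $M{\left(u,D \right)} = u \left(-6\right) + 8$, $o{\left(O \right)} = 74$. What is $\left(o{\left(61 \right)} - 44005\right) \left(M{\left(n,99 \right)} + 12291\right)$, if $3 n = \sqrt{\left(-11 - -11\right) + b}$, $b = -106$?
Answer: $-540307369 + 87862 i \sqrt{106} \approx -5.4031 \cdot 10^{8} + 9.046 \cdot 10^{5} i$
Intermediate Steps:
$n = \frac{i \sqrt{106}}{3}$ ($n = \frac{\sqrt{\left(-11 - -11\right) - 106}}{3} = \frac{\sqrt{\left(-11 + 11\right) - 106}}{3} = \frac{\sqrt{0 - 106}}{3} = \frac{\sqrt{-106}}{3} = \frac{i \sqrt{106}}{3} \approx 3.4319 i$)
$M{\left(u,D \right)} = 8 - 6 u$ ($M{\left(u,D \right)} = - 6 u + 8 = 8 - 6 u$)
$\left(o{\left(61 \right)} - 44005\right) \left(M{\left(n,99 \right)} + 12291\right) = \left(74 - 44005\right) \left(\left(8 - 6 \frac{i \sqrt{106}}{3}\right) + 12291\right) = - 43931 \left(\left(8 - 2 i \sqrt{106}\right) + 12291\right) = - 43931 \left(12299 - 2 i \sqrt{106}\right) = -540307369 + 87862 i \sqrt{106}$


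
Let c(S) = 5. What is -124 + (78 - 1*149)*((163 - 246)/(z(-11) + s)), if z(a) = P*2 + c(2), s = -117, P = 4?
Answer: -18789/104 ≈ -180.66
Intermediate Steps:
z(a) = 13 (z(a) = 4*2 + 5 = 8 + 5 = 13)
-124 + (78 - 1*149)*((163 - 246)/(z(-11) + s)) = -124 + (78 - 1*149)*((163 - 246)/(13 - 117)) = -124 + (78 - 149)*(-83/(-104)) = -124 - (-5893)*(-1)/104 = -124 - 71*83/104 = -124 - 5893/104 = -18789/104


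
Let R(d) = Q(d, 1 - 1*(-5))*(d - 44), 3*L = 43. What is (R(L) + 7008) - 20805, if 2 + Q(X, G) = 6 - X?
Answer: -121414/9 ≈ -13490.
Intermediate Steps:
L = 43/3 (L = (⅓)*43 = 43/3 ≈ 14.333)
Q(X, G) = 4 - X (Q(X, G) = -2 + (6 - X) = 4 - X)
R(d) = (-44 + d)*(4 - d) (R(d) = (4 - d)*(d - 44) = (4 - d)*(-44 + d) = (-44 + d)*(4 - d))
(R(L) + 7008) - 20805 = (-(-44 + 43/3)*(-4 + 43/3) + 7008) - 20805 = (-1*(-89/3)*31/3 + 7008) - 20805 = (2759/9 + 7008) - 20805 = 65831/9 - 20805 = -121414/9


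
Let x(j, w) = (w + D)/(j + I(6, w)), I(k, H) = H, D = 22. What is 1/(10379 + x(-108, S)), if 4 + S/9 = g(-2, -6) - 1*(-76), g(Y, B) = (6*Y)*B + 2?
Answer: 603/6259205 ≈ 9.6338e-5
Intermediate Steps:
g(Y, B) = 2 + 6*B*Y (g(Y, B) = 6*B*Y + 2 = 2 + 6*B*Y)
S = 1314 (S = -36 + 9*((2 + 6*(-6)*(-2)) - 1*(-76)) = -36 + 9*((2 + 72) + 76) = -36 + 9*(74 + 76) = -36 + 9*150 = -36 + 1350 = 1314)
x(j, w) = (22 + w)/(j + w) (x(j, w) = (w + 22)/(j + w) = (22 + w)/(j + w))
1/(10379 + x(-108, S)) = 1/(10379 + (22 + 1314)/(-108 + 1314)) = 1/(10379 + 1336/1206) = 1/(10379 + (1/1206)*1336) = 1/(10379 + 668/603) = 1/(6259205/603) = 603/6259205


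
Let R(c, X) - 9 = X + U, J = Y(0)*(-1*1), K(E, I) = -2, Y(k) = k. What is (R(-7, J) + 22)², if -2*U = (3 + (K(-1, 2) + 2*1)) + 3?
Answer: 784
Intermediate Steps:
J = 0 (J = 0*(-1*1) = 0*(-1) = 0)
U = -3 (U = -((3 + (-2 + 2*1)) + 3)/2 = -((3 + (-2 + 2)) + 3)/2 = -((3 + 0) + 3)/2 = -(3 + 3)/2 = -½*6 = -3)
R(c, X) = 6 + X (R(c, X) = 9 + (X - 3) = 9 + (-3 + X) = 6 + X)
(R(-7, J) + 22)² = ((6 + 0) + 22)² = (6 + 22)² = 28² = 784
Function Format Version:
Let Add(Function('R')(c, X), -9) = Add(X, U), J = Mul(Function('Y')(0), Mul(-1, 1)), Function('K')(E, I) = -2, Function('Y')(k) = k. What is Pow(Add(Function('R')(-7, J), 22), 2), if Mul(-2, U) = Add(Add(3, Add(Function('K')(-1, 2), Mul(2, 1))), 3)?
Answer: 784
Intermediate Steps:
J = 0 (J = Mul(0, Mul(-1, 1)) = Mul(0, -1) = 0)
U = -3 (U = Mul(Rational(-1, 2), Add(Add(3, Add(-2, Mul(2, 1))), 3)) = Mul(Rational(-1, 2), Add(Add(3, Add(-2, 2)), 3)) = Mul(Rational(-1, 2), Add(Add(3, 0), 3)) = Mul(Rational(-1, 2), Add(3, 3)) = Mul(Rational(-1, 2), 6) = -3)
Function('R')(c, X) = Add(6, X) (Function('R')(c, X) = Add(9, Add(X, -3)) = Add(9, Add(-3, X)) = Add(6, X))
Pow(Add(Function('R')(-7, J), 22), 2) = Pow(Add(Add(6, 0), 22), 2) = Pow(Add(6, 22), 2) = Pow(28, 2) = 784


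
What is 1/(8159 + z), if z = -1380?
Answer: 1/6779 ≈ 0.00014751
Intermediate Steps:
1/(8159 + z) = 1/(8159 - 1380) = 1/6779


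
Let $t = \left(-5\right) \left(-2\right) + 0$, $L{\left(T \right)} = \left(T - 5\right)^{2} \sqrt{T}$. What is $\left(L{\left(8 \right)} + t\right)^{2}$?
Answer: $748 + 360 \sqrt{2} \approx 1257.1$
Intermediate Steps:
$L{\left(T \right)} = \sqrt{T} \left(-5 + T\right)^{2}$ ($L{\left(T \right)} = \left(-5 + T\right)^{2} \sqrt{T} = \sqrt{T} \left(-5 + T\right)^{2}$)
$t = 10$ ($t = 10 + 0 = 10$)
$\left(L{\left(8 \right)} + t\right)^{2} = \left(\sqrt{8} \left(-5 + 8\right)^{2} + 10\right)^{2} = \left(2 \sqrt{2} \cdot 3^{2} + 10\right)^{2} = \left(2 \sqrt{2} \cdot 9 + 10\right)^{2} = \left(18 \sqrt{2} + 10\right)^{2} = \left(10 + 18 \sqrt{2}\right)^{2}$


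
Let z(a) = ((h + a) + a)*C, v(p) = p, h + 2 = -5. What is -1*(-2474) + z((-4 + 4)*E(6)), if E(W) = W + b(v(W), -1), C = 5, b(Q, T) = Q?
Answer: 2439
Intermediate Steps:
h = -7 (h = -2 - 5 = -7)
E(W) = 2*W (E(W) = W + W = 2*W)
z(a) = -35 + 10*a (z(a) = ((-7 + a) + a)*5 = (-7 + 2*a)*5 = -35 + 10*a)
-1*(-2474) + z((-4 + 4)*E(6)) = -1*(-2474) + (-35 + 10*((-4 + 4)*(2*6))) = 2474 + (-35 + 10*(0*12)) = 2474 + (-35 + 10*0) = 2474 + (-35 + 0) = 2474 - 35 = 2439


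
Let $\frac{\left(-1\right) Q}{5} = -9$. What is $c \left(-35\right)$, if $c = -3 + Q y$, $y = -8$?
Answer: $12705$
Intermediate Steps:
$Q = 45$ ($Q = \left(-5\right) \left(-9\right) = 45$)
$c = -363$ ($c = -3 + 45 \left(-8\right) = -3 - 360 = -363$)
$c \left(-35\right) = \left(-363\right) \left(-35\right) = 12705$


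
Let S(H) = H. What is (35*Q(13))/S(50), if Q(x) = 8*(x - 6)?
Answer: 196/5 ≈ 39.200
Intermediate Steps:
Q(x) = -48 + 8*x (Q(x) = 8*(-6 + x) = -48 + 8*x)
(35*Q(13))/S(50) = (35*(-48 + 8*13))/50 = (35*(-48 + 104))*(1/50) = (35*56)*(1/50) = 1960*(1/50) = 196/5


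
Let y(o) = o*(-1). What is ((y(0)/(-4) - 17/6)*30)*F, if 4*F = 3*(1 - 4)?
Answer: 765/4 ≈ 191.25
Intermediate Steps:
y(o) = -o
F = -9/4 (F = (3*(1 - 4))/4 = (3*(-3))/4 = (1/4)*(-9) = -9/4 ≈ -2.2500)
((y(0)/(-4) - 17/6)*30)*F = ((-1*0/(-4) - 17/6)*30)*(-9/4) = ((0*(-1/4) - 17*1/6)*30)*(-9/4) = ((0 - 17/6)*30)*(-9/4) = -17/6*30*(-9/4) = -85*(-9/4) = 765/4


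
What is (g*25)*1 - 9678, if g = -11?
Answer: -9953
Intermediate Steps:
(g*25)*1 - 9678 = -11*25*1 - 9678 = -275*1 - 9678 = -275 - 9678 = -9953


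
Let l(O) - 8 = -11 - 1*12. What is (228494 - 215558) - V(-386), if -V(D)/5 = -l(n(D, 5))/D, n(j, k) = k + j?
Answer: 4993221/386 ≈ 12936.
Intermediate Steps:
n(j, k) = j + k
l(O) = -15 (l(O) = 8 + (-11 - 1*12) = 8 + (-11 - 12) = 8 - 23 = -15)
V(D) = -75/D (V(D) = -(-5)*(-15/D) = -75/D)
(228494 - 215558) - V(-386) = (228494 - 215558) - (-75)/(-386) = 12936 - (-75)*(-1)/386 = 12936 - 1*75/386 = 12936 - 75/386 = 4993221/386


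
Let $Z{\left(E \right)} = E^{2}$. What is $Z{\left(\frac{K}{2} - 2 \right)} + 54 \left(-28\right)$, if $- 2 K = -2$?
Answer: $- \frac{6039}{4} \approx -1509.8$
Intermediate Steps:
$K = 1$ ($K = \left(- \frac{1}{2}\right) \left(-2\right) = 1$)
$Z{\left(\frac{K}{2} - 2 \right)} + 54 \left(-28\right) = \left(1 \cdot \frac{1}{2} - 2\right)^{2} + 54 \left(-28\right) = \left(1 \cdot \frac{1}{2} - 2\right)^{2} - 1512 = \left(\frac{1}{2} - 2\right)^{2} - 1512 = \left(- \frac{3}{2}\right)^{2} - 1512 = \frac{9}{4} - 1512 = - \frac{6039}{4}$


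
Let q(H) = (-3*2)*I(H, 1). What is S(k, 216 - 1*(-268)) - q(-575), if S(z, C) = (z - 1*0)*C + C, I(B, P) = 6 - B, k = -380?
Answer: -179950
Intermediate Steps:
S(z, C) = C + C*z (S(z, C) = (z + 0)*C + C = z*C + C = C*z + C = C + C*z)
q(H) = -36 + 6*H (q(H) = (-3*2)*(6 - H) = -6*(6 - H) = -36 + 6*H)
S(k, 216 - 1*(-268)) - q(-575) = (216 - 1*(-268))*(1 - 380) - (-36 + 6*(-575)) = (216 + 268)*(-379) - (-36 - 3450) = 484*(-379) - 1*(-3486) = -183436 + 3486 = -179950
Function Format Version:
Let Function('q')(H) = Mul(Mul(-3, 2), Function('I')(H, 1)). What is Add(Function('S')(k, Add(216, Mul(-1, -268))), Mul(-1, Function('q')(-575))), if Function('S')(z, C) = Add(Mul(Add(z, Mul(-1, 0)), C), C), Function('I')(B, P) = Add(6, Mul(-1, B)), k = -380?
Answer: -179950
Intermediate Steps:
Function('S')(z, C) = Add(C, Mul(C, z)) (Function('S')(z, C) = Add(Mul(Add(z, 0), C), C) = Add(Mul(z, C), C) = Add(Mul(C, z), C) = Add(C, Mul(C, z)))
Function('q')(H) = Add(-36, Mul(6, H)) (Function('q')(H) = Mul(Mul(-3, 2), Add(6, Mul(-1, H))) = Mul(-6, Add(6, Mul(-1, H))) = Add(-36, Mul(6, H)))
Add(Function('S')(k, Add(216, Mul(-1, -268))), Mul(-1, Function('q')(-575))) = Add(Mul(Add(216, Mul(-1, -268)), Add(1, -380)), Mul(-1, Add(-36, Mul(6, -575)))) = Add(Mul(Add(216, 268), -379), Mul(-1, Add(-36, -3450))) = Add(Mul(484, -379), Mul(-1, -3486)) = Add(-183436, 3486) = -179950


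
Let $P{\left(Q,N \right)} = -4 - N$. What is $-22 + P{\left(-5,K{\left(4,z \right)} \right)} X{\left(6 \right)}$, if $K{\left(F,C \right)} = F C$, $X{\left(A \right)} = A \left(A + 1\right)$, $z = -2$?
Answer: $146$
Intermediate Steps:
$X{\left(A \right)} = A \left(1 + A\right)$
$K{\left(F,C \right)} = C F$
$-22 + P{\left(-5,K{\left(4,z \right)} \right)} X{\left(6 \right)} = -22 + \left(-4 - \left(-2\right) 4\right) 6 \left(1 + 6\right) = -22 + \left(-4 - -8\right) 6 \cdot 7 = -22 + \left(-4 + 8\right) 42 = -22 + 4 \cdot 42 = -22 + 168 = 146$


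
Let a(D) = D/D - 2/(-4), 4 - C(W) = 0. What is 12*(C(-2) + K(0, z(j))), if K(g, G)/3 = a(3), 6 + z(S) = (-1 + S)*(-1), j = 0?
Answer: 102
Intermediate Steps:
z(S) = -5 - S (z(S) = -6 + (-1 + S)*(-1) = -6 + (1 - S) = -5 - S)
C(W) = 4 (C(W) = 4 - 1*0 = 4 + 0 = 4)
a(D) = 3/2 (a(D) = 1 - 2*(-1/4) = 1 + 1/2 = 3/2)
K(g, G) = 9/2 (K(g, G) = 3*(3/2) = 9/2)
12*(C(-2) + K(0, z(j))) = 12*(4 + 9/2) = 12*(17/2) = 102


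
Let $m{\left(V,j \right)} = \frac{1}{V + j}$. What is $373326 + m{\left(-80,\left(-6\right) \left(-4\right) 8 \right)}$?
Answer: $\frac{41812513}{112} \approx 3.7333 \cdot 10^{5}$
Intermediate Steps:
$373326 + m{\left(-80,\left(-6\right) \left(-4\right) 8 \right)} = 373326 + \frac{1}{-80 + \left(-6\right) \left(-4\right) 8} = 373326 + \frac{1}{-80 + 24 \cdot 8} = 373326 + \frac{1}{-80 + 192} = 373326 + \frac{1}{112} = \frac{41812513}{112}$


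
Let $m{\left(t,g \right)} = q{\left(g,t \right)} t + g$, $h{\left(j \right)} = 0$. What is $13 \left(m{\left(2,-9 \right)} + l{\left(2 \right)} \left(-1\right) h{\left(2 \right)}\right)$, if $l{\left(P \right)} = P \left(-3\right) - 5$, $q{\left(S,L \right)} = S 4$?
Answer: $-1053$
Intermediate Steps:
$q{\left(S,L \right)} = 4 S$
$l{\left(P \right)} = -5 - 3 P$ ($l{\left(P \right)} = - 3 P - 5 = -5 - 3 P$)
$m{\left(t,g \right)} = g + 4 g t$ ($m{\left(t,g \right)} = 4 g t + g = g + 4 g t$)
$13 \left(m{\left(2,-9 \right)} + l{\left(2 \right)} \left(-1\right) h{\left(2 \right)}\right) = 13 \left(- 9 \left(1 + 4 \cdot 2\right) + \left(-5 - 6\right) \left(-1\right) 0\right) = 13 \left(- 9 \left(1 + 8\right) + \left(-5 - 6\right) \left(-1\right) 0\right) = 13 \left(\left(-9\right) 9 + \left(-11\right) \left(-1\right) 0\right) = 13 \left(-81 + 11 \cdot 0\right) = 13 \left(-81 + 0\right) = 13 \left(-81\right) = -1053$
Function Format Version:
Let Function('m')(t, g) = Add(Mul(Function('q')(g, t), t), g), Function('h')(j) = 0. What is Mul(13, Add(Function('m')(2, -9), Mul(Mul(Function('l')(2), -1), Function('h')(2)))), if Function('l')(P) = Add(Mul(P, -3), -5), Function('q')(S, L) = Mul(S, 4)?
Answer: -1053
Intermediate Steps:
Function('q')(S, L) = Mul(4, S)
Function('l')(P) = Add(-5, Mul(-3, P)) (Function('l')(P) = Add(Mul(-3, P), -5) = Add(-5, Mul(-3, P)))
Function('m')(t, g) = Add(g, Mul(4, g, t)) (Function('m')(t, g) = Add(Mul(Mul(4, g), t), g) = Add(Mul(4, g, t), g) = Add(g, Mul(4, g, t)))
Mul(13, Add(Function('m')(2, -9), Mul(Mul(Function('l')(2), -1), Function('h')(2)))) = Mul(13, Add(Mul(-9, Add(1, Mul(4, 2))), Mul(Mul(Add(-5, Mul(-3, 2)), -1), 0))) = Mul(13, Add(Mul(-9, Add(1, 8)), Mul(Mul(Add(-5, -6), -1), 0))) = Mul(13, Add(Mul(-9, 9), Mul(Mul(-11, -1), 0))) = Mul(13, Add(-81, Mul(11, 0))) = Mul(13, Add(-81, 0)) = Mul(13, -81) = -1053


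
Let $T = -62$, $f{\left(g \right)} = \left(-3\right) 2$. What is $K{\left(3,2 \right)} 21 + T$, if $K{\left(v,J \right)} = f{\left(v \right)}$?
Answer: $-188$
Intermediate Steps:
$f{\left(g \right)} = -6$
$K{\left(v,J \right)} = -6$
$K{\left(3,2 \right)} 21 + T = \left(-6\right) 21 - 62 = -126 - 62 = -188$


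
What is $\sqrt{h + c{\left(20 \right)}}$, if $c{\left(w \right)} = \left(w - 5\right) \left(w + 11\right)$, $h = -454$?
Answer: $\sqrt{11} \approx 3.3166$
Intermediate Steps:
$c{\left(w \right)} = \left(-5 + w\right) \left(11 + w\right)$
$\sqrt{h + c{\left(20 \right)}} = \sqrt{-454 + \left(-55 + 20^{2} + 6 \cdot 20\right)} = \sqrt{-454 + \left(-55 + 400 + 120\right)} = \sqrt{-454 + 465} = \sqrt{11}$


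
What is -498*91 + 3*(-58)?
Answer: -45492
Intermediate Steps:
-498*91 + 3*(-58) = -45318 - 174 = -45492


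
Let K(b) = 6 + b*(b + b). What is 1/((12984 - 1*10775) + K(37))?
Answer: 1/4953 ≈ 0.00020190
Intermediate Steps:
K(b) = 6 + 2*b² (K(b) = 6 + b*(2*b) = 6 + 2*b²)
1/((12984 - 1*10775) + K(37)) = 1/((12984 - 1*10775) + (6 + 2*37²)) = 1/((12984 - 10775) + (6 + 2*1369)) = 1/(2209 + (6 + 2738)) = 1/(2209 + 2744) = 1/4953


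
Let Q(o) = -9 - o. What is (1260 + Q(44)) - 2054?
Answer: -847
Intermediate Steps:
(1260 + Q(44)) - 2054 = (1260 + (-9 - 1*44)) - 2054 = (1260 + (-9 - 44)) - 2054 = (1260 - 53) - 2054 = 1207 - 2054 = -847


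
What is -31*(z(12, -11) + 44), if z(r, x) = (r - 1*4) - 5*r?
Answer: 248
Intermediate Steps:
z(r, x) = -4 - 4*r (z(r, x) = (r - 4) - 5*r = (-4 + r) - 5*r = -4 - 4*r)
-31*(z(12, -11) + 44) = -31*((-4 - 4*12) + 44) = -31*((-4 - 48) + 44) = -31*(-52 + 44) = -31*(-8) = 248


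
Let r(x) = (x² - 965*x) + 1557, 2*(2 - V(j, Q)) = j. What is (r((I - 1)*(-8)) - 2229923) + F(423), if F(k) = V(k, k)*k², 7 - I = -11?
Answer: -79128511/2 ≈ -3.9564e+7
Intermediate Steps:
I = 18 (I = 7 - 1*(-11) = 7 + 11 = 18)
V(j, Q) = 2 - j/2
F(k) = k²*(2 - k/2) (F(k) = (2 - k/2)*k² = k²*(2 - k/2))
r(x) = 1557 + x² - 965*x
(r((I - 1)*(-8)) - 2229923) + F(423) = ((1557 + ((18 - 1)*(-8))² - 965*(18 - 1)*(-8)) - 2229923) + (½)*423²*(4 - 1*423) = ((1557 + (17*(-8))² - 16405*(-8)) - 2229923) + (½)*178929*(4 - 423) = ((1557 + (-136)² - 965*(-136)) - 2229923) + (½)*178929*(-419) = ((1557 + 18496 + 131240) - 2229923) - 74971251/2 = (151293 - 2229923) - 74971251/2 = -2078630 - 74971251/2 = -79128511/2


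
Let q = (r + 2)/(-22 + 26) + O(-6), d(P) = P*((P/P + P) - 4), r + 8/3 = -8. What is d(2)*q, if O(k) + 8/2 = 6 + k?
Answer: 37/3 ≈ 12.333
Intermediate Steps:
r = -32/3 (r = -8/3 - 8 = -32/3 ≈ -10.667)
O(k) = 2 + k (O(k) = -4 + (6 + k) = 2 + k)
d(P) = P*(-3 + P) (d(P) = P*((1 + P) - 4) = P*(-3 + P))
q = -37/6 (q = (-32/3 + 2)/(-22 + 26) + (2 - 6) = -26/3/4 - 4 = -26/3*1/4 - 4 = -13/6 - 4 = -37/6 ≈ -6.1667)
d(2)*q = (2*(-3 + 2))*(-37/6) = (2*(-1))*(-37/6) = -2*(-37/6) = 37/3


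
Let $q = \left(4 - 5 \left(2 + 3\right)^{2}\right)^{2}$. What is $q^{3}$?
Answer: $3138428376721$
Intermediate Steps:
$q = 14641$ ($q = \left(4 - 5 \cdot 5^{2}\right)^{2} = \left(4 - 125\right)^{2} = \left(-121\right)^{2} = 14641$)
$q^{3} = 14641^{3} = 3138428376721$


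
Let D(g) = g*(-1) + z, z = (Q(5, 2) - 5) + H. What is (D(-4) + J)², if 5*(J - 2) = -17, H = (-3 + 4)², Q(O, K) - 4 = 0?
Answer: 169/25 ≈ 6.7600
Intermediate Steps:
Q(O, K) = 4 (Q(O, K) = 4 + 0 = 4)
H = 1 (H = 1² = 1)
J = -7/5 (J = 2 + (⅕)*(-17) = 2 - 17/5 = -7/5 ≈ -1.4000)
z = 0 (z = (4 - 5) + 1 = -1 + 1 = 0)
D(g) = -g (D(g) = g*(-1) + 0 = -g + 0 = -g)
(D(-4) + J)² = (-1*(-4) - 7/5)² = (4 - 7/5)² = (13/5)² = 169/25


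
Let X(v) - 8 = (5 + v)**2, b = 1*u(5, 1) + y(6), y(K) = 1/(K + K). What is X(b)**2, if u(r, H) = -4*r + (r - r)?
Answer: 1101775249/20736 ≈ 53133.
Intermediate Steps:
u(r, H) = -4*r (u(r, H) = -4*r + 0 = -4*r)
y(K) = 1/(2*K)
b = -239/12 (b = 1*(-4*5) + (1/2)/6 = 1*(-20) + (1/2)*(1/6) = -20 + 1/12 = -239/12 ≈ -19.917)
X(v) = 8 + (5 + v)**2
X(b)**2 = (8 + (5 - 239/12)**2)**2 = (8 + (-179/12)**2)**2 = (8 + 32041/144)**2 = (33193/144)**2 = 1101775249/20736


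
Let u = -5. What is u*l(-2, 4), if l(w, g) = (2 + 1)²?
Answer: -45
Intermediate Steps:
l(w, g) = 9 (l(w, g) = 3² = 9)
u*l(-2, 4) = -5*9 = -45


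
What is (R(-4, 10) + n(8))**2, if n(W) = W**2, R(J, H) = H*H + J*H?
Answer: 15376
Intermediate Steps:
R(J, H) = H**2 + H*J
(R(-4, 10) + n(8))**2 = (10*(10 - 4) + 8**2)**2 = (10*6 + 64)**2 = (60 + 64)**2 = 124**2 = 15376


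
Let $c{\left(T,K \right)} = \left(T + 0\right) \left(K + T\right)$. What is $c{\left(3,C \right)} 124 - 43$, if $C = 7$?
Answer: $3677$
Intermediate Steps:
$c{\left(T,K \right)} = T \left(K + T\right)$
$c{\left(3,C \right)} 124 - 43 = 3 \left(7 + 3\right) 124 - 43 = 3 \cdot 10 \cdot 124 - 43 = 30 \cdot 124 - 43 = 3720 - 43 = 3677$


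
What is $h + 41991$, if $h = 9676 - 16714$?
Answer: $34953$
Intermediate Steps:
$h = -7038$
$h + 41991 = -7038 + 41991 = 34953$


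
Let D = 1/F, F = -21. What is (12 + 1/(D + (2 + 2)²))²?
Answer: 16329681/112225 ≈ 145.51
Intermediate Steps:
D = -1/21 (D = 1/(-21) = -1/21 ≈ -0.047619)
(12 + 1/(D + (2 + 2)²))² = (12 + 1/(-1/21 + (2 + 2)²))² = (12 + 1/(-1/21 + 4²))² = (12 + 1/(-1/21 + 16))² = (12 + 1/(335/21))² = (12 + 21/335)² = (4041/335)² = 16329681/112225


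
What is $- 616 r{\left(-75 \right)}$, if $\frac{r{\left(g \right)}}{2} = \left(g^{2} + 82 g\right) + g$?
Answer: $739200$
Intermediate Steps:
$r{\left(g \right)} = 2 g^{2} + 166 g$ ($r{\left(g \right)} = 2 \left(\left(g^{2} + 82 g\right) + g\right) = 2 \left(g^{2} + 83 g\right) = 2 g^{2} + 166 g$)
$- 616 r{\left(-75 \right)} = - 616 \cdot 2 \left(-75\right) \left(83 - 75\right) = - 616 \cdot 2 \left(-75\right) 8 = \left(-616\right) \left(-1200\right) = 739200$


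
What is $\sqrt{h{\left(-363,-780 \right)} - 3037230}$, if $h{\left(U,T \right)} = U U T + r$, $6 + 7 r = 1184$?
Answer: $\frac{2 i \sqrt{1296256801}}{7} \approx 10287.0 i$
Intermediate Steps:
$r = \frac{1178}{7}$ ($r = - \frac{6}{7} + \frac{1}{7} \cdot 1184 = - \frac{6}{7} + \frac{1184}{7} = \frac{1178}{7} \approx 168.29$)
$h{\left(U,T \right)} = \frac{1178}{7} + T U^{2}$ ($h{\left(U,T \right)} = U U T + \frac{1178}{7} = U^{2} T + \frac{1178}{7} = T U^{2} + \frac{1178}{7} = \frac{1178}{7} + T U^{2}$)
$\sqrt{h{\left(-363,-780 \right)} - 3037230} = \sqrt{\left(\frac{1178}{7} - 780 \left(-363\right)^{2}\right) - 3037230} = \sqrt{\left(\frac{1178}{7} - 102779820\right) - 3037230} = \sqrt{- \frac{719457562}{7} - 3037230} = \sqrt{- \frac{740718172}{7}} = \frac{2 i \sqrt{1296256801}}{7}$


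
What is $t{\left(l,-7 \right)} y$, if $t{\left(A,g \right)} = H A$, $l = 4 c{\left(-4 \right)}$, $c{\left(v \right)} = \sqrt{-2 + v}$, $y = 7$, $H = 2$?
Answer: $56 i \sqrt{6} \approx 137.17 i$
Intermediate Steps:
$l = 4 i \sqrt{6}$ ($l = 4 \sqrt{-2 - 4} = 4 \sqrt{-6} = 4 i \sqrt{6} \approx 9.798 i$)
$t{\left(A,g \right)} = 2 A$
$t{\left(l,-7 \right)} y = 2 \cdot 4 i \sqrt{6} \cdot 7 = 8 i \sqrt{6} \cdot 7 = 56 i \sqrt{6}$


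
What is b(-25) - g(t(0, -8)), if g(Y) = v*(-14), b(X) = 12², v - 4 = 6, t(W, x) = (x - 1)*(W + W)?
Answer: 284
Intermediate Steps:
t(W, x) = 2*W*(-1 + x) (t(W, x) = (-1 + x)*(2*W) = 2*W*(-1 + x))
v = 10 (v = 4 + 6 = 10)
b(X) = 144
g(Y) = -140 (g(Y) = 10*(-14) = -140)
b(-25) - g(t(0, -8)) = 144 - 1*(-140) = 144 + 140 = 284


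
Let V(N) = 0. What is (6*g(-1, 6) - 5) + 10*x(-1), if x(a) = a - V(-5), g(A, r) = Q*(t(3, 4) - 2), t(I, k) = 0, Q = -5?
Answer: 45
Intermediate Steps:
g(A, r) = 10 (g(A, r) = -5*(0 - 2) = -5*(-2) = 10)
x(a) = a (x(a) = a - 1*0 = a + 0 = a)
(6*g(-1, 6) - 5) + 10*x(-1) = (6*10 - 5) + 10*(-1) = (60 - 5) - 10 = 55 - 10 = 45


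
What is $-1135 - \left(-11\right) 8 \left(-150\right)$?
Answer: $-14335$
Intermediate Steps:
$-1135 - \left(-11\right) 8 \left(-150\right) = -1135 - \left(-88\right) \left(-150\right) = -1135 - 13200 = -14335$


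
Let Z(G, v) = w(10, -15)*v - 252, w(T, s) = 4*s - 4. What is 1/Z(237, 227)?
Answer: -1/14780 ≈ -6.7659e-5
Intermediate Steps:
w(T, s) = -4 + 4*s
Z(G, v) = -252 - 64*v (Z(G, v) = (-4 + 4*(-15))*v - 252 = (-4 - 60)*v - 252 = -64*v - 252 = -252 - 64*v)
1/Z(237, 227) = 1/(-252 - 64*227) = 1/(-252 - 14528) = 1/(-14780) = -1/14780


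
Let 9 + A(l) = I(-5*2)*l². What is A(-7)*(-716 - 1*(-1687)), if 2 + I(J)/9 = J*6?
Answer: -26557821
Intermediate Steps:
I(J) = -18 + 54*J (I(J) = -18 + 9*(J*6) = -18 + 9*(6*J) = -18 + 54*J)
A(l) = -9 - 558*l² (A(l) = -9 + (-18 + 54*(-5*2))*l² = -9 + (-18 + 54*(-10))*l² = -9 + (-18 - 540)*l² = -9 - 558*l²)
A(-7)*(-716 - 1*(-1687)) = (-9 - 558*(-7)²)*(-716 - 1*(-1687)) = (-9 - 558*49)*(-716 + 1687) = (-9 - 27342)*971 = -27351*971 = -26557821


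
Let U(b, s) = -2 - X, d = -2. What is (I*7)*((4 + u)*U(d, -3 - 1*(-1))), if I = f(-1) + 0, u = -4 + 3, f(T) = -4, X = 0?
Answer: 168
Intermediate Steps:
U(b, s) = -2 (U(b, s) = -2 - 1*0 = -2 + 0 = -2)
u = -1
I = -4 (I = -4 + 0 = -4)
(I*7)*((4 + u)*U(d, -3 - 1*(-1))) = (-4*7)*((4 - 1)*(-2)) = -84*(-2) = -28*(-6) = 168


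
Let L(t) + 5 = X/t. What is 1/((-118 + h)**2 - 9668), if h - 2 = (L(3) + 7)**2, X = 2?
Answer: 81/177292 ≈ 0.00045687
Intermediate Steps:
L(t) = -5 + 2/t
h = 82/9 (h = 2 + ((-5 + 2/3) + 7)**2 = 2 + (-13/3 + 7)**2 = 2 + (8/3)**2 = 2 + 64/9 = 82/9 ≈ 9.1111)
1/((-118 + h)**2 - 9668) = 1/((-118 + 82/9)**2 - 9668) = 1/((-980/9)**2 - 9668) = 1/(960400/81 - 9668) = 1/(177292/81) = 81/177292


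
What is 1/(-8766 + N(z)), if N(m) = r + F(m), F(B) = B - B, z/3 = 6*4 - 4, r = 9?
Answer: -1/8757 ≈ -0.00011419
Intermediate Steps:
z = 60 (z = 3*(6*4 - 4) = 3*(24 - 4) = 3*20 = 60)
F(B) = 0
N(m) = 9 (N(m) = 9 + 0 = 9)
1/(-8766 + N(z)) = 1/(-8766 + 9) = 1/(-8757) = -1/8757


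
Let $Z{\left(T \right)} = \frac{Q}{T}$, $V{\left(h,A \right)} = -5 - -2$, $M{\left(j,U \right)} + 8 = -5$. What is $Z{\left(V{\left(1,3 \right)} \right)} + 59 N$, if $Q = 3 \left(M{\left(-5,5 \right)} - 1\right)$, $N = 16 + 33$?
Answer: $2905$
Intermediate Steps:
$N = 49$
$M{\left(j,U \right)} = -13$ ($M{\left(j,U \right)} = -8 - 5 = -13$)
$Q = -42$ ($Q = 3 \left(-13 - 1\right) = 3 \left(-14\right) = -42$)
$V{\left(h,A \right)} = -3$ ($V{\left(h,A \right)} = -5 + 2 = -3$)
$Z{\left(T \right)} = - \frac{42}{T}$
$Z{\left(V{\left(1,3 \right)} \right)} + 59 N = - \frac{42}{-3} + 59 \cdot 49 = \left(-42\right) \left(- \frac{1}{3}\right) + 2891 = 14 + 2891 = 2905$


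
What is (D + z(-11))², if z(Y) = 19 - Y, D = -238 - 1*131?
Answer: 114921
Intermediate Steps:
D = -369 (D = -238 - 131 = -369)
(D + z(-11))² = (-369 + (19 - 1*(-11)))² = (-369 + (19 + 11))² = (-369 + 30)² = (-339)² = 114921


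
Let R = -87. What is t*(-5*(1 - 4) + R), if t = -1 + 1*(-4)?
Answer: 360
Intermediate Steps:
t = -5 (t = -1 - 4 = -5)
t*(-5*(1 - 4) + R) = -5*(-5*(1 - 4) - 87) = -5*(-5*(-3) - 87) = -5*(15 - 87) = -5*(-72) = 360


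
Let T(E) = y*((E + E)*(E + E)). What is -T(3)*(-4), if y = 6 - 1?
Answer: 720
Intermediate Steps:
y = 5
T(E) = 20*E² (T(E) = 5*((E + E)*(E + E)) = 5*((2*E)*(2*E)) = 5*(4*E²) = 20*E²)
-T(3)*(-4) = -20*3²*(-4) = -20*9*(-4) = -1*180*(-4) = -180*(-4) = 720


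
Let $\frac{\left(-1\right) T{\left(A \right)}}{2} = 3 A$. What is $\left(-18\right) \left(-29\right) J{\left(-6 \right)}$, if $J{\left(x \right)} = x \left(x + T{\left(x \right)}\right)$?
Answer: $-93960$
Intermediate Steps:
$T{\left(A \right)} = - 6 A$ ($T{\left(A \right)} = - 2 \cdot 3 A = - 6 A$)
$J{\left(x \right)} = - 5 x^{2}$ ($J{\left(x \right)} = x \left(x - 6 x\right) = x \left(- 5 x\right) = - 5 x^{2}$)
$\left(-18\right) \left(-29\right) J{\left(-6 \right)} = \left(-18\right) \left(-29\right) \left(- 5 \left(-6\right)^{2}\right) = 522 \left(\left(-5\right) 36\right) = 522 \left(-180\right) = -93960$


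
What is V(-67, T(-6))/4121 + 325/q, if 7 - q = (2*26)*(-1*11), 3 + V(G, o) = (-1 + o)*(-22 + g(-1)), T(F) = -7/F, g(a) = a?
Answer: 2670737/4772118 ≈ 0.55965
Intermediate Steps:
V(G, o) = 20 - 23*o (V(G, o) = -3 + (-1 + o)*(-22 - 1) = -3 + (-1 + o)*(-23) = -3 + (23 - 23*o) = 20 - 23*o)
q = 579 (q = 7 - 2*26*(-1*11) = 7 - 52*(-11) = 7 - 1*(-572) = 7 + 572 = 579)
V(-67, T(-6))/4121 + 325/q = (20 - (-161)/(-6))/4121 + 325/579 = (20 - (-161)*(-1)/6)*(1/4121) + 325*(1/579) = (20 - 23*7/6)*(1/4121) + 325/579 = (20 - 161/6)*(1/4121) + 325/579 = -41/6*1/4121 + 325/579 = -41/24726 + 325/579 = 2670737/4772118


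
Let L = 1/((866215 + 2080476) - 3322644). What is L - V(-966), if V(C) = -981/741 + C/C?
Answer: 83313/257231 ≈ 0.32388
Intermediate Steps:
V(C) = -80/247 (V(C) = -981*1/741 + 1 = -327/247 + 1 = -80/247)
L = -1/375953 (L = 1/(2946691 - 3322644) = 1/(-375953) = -1/375953 ≈ -2.6599e-6)
L - V(-966) = -1/375953 - 1*(-80/247) = -1/375953 + 80/247 = 83313/257231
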